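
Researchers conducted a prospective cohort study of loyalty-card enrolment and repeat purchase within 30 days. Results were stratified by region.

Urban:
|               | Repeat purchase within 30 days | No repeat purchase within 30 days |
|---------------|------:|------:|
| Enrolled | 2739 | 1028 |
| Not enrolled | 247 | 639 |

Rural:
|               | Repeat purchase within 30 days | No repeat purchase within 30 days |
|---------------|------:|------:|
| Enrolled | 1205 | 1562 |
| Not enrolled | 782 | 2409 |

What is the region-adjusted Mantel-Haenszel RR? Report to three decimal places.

2.072

RR_MH = Σ(aᵢ·n₀ᵢ/nᵢ) / Σ(cᵢ·n₁ᵢ/nᵢ), with n₁ᵢ = aᵢ+bᵢ (exposed), n₀ᵢ = cᵢ+dᵢ (unexposed), nᵢ = n₁ᵢ+n₀ᵢ.
Stratum 1 (Urban): n₁ = 3767, n₀ = 886, n = 4653; a·n₀/n = 2739·886/4653 = 521.5461; c·n₁/n = 247·3767/4653 = 199.9675
Stratum 2 (Rural): n₁ = 2767, n₀ = 3191, n = 5958; a·n₀/n = 1205·3191/5958 = 645.3768; c·n₁/n = 782·2767/5958 = 363.1746
RR_MH = (521.5461 + 645.3768) / (199.9675 + 363.1746) = 1166.9229 / 563.1421 = 2.07216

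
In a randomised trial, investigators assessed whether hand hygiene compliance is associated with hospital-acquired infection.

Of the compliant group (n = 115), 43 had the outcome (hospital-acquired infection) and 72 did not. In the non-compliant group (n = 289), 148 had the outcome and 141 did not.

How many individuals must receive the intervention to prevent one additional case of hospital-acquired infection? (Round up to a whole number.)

Risk in treated group = 43/115 = 0.37391; risk in control = 148/289 = 0.51211.
Absolute risk reduction = 0.51211 − 0.37391 = 0.13820
NNT = 1 / ARR = 1 / 0.13820 = 7.236 → round up → 8

8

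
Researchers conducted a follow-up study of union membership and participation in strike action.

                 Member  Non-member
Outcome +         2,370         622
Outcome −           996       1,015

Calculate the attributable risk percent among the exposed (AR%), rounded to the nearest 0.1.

Reading the table with exposure as columns: a = 2370 (Member, case), b = 996 (Member, non-case), c = 622 (Non-member, case), d = 1015.
Risk in exposed = 2370/3366 = 0.70410; risk in unexposed = 622/1637 = 0.37996.
RR = 0.70410/0.37996 = 1.85307
AR% = (RR − 1)/RR × 100 = (1.85307 − 1)/1.85307 × 100 = 46.0356%

46.0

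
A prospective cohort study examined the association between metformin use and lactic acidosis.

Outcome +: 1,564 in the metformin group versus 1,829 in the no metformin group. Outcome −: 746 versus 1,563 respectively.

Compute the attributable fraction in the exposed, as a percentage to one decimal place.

20.4

From the description: a = 1564, b = 746, c = 1829, d = 1563.
Risk in exposed = 1564/2310 = 0.67706; risk in unexposed = 1829/3392 = 0.53921.
RR = 0.67706/0.53921 = 1.25565
AR% = (RR − 1)/RR × 100 = (1.25565 − 1)/1.25565 × 100 = 20.3597%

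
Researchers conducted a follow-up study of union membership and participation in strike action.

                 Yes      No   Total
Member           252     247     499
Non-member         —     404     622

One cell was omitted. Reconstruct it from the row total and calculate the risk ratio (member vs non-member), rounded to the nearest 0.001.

The missing cell is in the unexposed row: 622 − 404 = 218.
So a = 252, b = 247, c = 218, d = 404.
RR = [a/(a+b)] / [c/(c+d)] = (252/499) / (218/622) = 0.50501/0.35048 = 1.44090

1.441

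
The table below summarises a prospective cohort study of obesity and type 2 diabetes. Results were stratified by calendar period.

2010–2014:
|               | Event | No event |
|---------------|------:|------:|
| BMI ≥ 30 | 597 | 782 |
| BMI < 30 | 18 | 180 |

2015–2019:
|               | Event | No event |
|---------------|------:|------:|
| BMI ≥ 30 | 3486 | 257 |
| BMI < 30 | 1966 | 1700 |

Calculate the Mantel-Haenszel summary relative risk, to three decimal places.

RR_MH = Σ(aᵢ·n₀ᵢ/nᵢ) / Σ(cᵢ·n₁ᵢ/nᵢ), with n₁ᵢ = aᵢ+bᵢ (exposed), n₀ᵢ = cᵢ+dᵢ (unexposed), nᵢ = n₁ᵢ+n₀ᵢ.
Stratum 1 (2010–2014): n₁ = 1379, n₀ = 198, n = 1577; a·n₀/n = 597·198/1577 = 74.9562; c·n₁/n = 18·1379/1577 = 15.7400
Stratum 2 (2015–2019): n₁ = 3743, n₀ = 3666, n = 7409; a·n₀/n = 3486·3666/7409 = 1724.8854; c·n₁/n = 1966·3743/7409 = 993.2161
RR_MH = (74.9562 + 1724.8854) / (15.7400 + 993.2161) = 1799.8417 / 1008.9561 = 1.78387

1.784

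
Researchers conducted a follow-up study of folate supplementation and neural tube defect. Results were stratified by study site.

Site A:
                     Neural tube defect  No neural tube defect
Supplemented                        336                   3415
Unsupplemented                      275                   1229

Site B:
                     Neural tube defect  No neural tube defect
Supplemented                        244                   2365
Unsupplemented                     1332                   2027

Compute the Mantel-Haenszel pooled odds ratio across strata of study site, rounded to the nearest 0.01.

OR_MH = Σ(aᵢdᵢ/nᵢ) / Σ(bᵢcᵢ/nᵢ), where nᵢ is the stratum total.
Stratum 1 (Site A): n = 5255; a·d/n = 336·1229/5255 = 78.5812; b·c/n = 3415·275/5255 = 178.7108
Stratum 2 (Site B): n = 5968; a·d/n = 244·2027/5968 = 82.8733; b·c/n = 2365·1332/5968 = 527.8452
OR_MH = (78.5812 + 82.8733) / (178.7108 + 527.8452) = 161.4545 / 706.5559 = 0.22851

0.23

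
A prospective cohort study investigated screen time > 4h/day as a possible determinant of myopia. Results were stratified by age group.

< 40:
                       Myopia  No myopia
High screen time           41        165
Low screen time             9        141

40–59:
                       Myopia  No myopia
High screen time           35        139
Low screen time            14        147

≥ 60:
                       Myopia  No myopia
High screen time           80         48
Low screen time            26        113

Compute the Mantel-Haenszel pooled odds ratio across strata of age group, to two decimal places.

4.47

OR_MH = Σ(aᵢdᵢ/nᵢ) / Σ(bᵢcᵢ/nᵢ), where nᵢ is the stratum total.
Stratum 1 (< 40): n = 356; a·d/n = 41·141/356 = 16.2388; b·c/n = 165·9/356 = 4.1713
Stratum 2 (40–59): n = 335; a·d/n = 35·147/335 = 15.3582; b·c/n = 139·14/335 = 5.8090
Stratum 3 (≥ 60): n = 267; a·d/n = 80·113/267 = 33.8577; b·c/n = 48·26/267 = 4.6742
OR_MH = (16.2388 + 15.3582 + 33.8577) / (4.1713 + 5.8090 + 4.6742) = 65.4547 / 14.6545 = 4.46653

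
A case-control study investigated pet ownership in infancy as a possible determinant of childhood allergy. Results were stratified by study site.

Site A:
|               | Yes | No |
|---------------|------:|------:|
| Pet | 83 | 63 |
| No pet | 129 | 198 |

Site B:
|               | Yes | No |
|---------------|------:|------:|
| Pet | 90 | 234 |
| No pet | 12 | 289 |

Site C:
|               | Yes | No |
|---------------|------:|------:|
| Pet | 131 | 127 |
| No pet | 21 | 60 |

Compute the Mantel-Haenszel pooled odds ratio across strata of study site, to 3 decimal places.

OR_MH = Σ(aᵢdᵢ/nᵢ) / Σ(bᵢcᵢ/nᵢ), where nᵢ is the stratum total.
Stratum 1 (Site A): n = 473; a·d/n = 83·198/473 = 34.7442; b·c/n = 63·129/473 = 17.1818
Stratum 2 (Site B): n = 625; a·d/n = 90·289/625 = 41.6160; b·c/n = 234·12/625 = 4.4928
Stratum 3 (Site C): n = 339; a·d/n = 131·60/339 = 23.1858; b·c/n = 127·21/339 = 7.8673
OR_MH = (34.7442 + 41.6160 + 23.1858) / (17.1818 + 4.4928 + 7.8673) = 99.5460 / 29.5419 = 3.36966

3.370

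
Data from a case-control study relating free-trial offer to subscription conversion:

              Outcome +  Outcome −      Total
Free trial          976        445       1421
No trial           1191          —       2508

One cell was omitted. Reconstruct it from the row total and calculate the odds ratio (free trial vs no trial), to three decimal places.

2.425

The missing cell is in the unexposed row: 2508 − 1191 = 1317.
So a = 976, b = 445, c = 1191, d = 1317.
OR = (a·d)/(b·c) = (976 × 1317) / (445 × 1191) = 1285392 / 529995 = 2.42529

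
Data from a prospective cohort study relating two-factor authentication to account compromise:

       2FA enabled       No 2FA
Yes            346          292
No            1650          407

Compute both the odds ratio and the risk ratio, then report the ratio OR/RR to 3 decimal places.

Reading the table with exposure as columns: a = 346 (2FA enabled, case), b = 1650 (2FA enabled, non-case), c = 292 (No 2FA, case), d = 407.
OR = (346·407)/(1650·292) = 140822/481800 = 0.29228
Risk in exposed = 346/1996 = 0.17335; risk in unexposed = 292/699 = 0.41774; RR = 0.41496
OR/RR = 0.29228 / 0.41496 = 0.70436
The outcome is not rare, so the OR lies further from 1 than the RR.

0.704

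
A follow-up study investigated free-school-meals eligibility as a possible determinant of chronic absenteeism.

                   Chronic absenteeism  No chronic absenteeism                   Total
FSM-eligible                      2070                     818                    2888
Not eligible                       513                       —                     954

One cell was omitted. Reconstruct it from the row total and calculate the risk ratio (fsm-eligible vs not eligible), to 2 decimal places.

1.33

The missing cell is in the unexposed row: 954 − 513 = 441.
So a = 2070, b = 818, c = 513, d = 441.
RR = [a/(a+b)] / [c/(c+d)] = (2070/2888) / (513/954) = 0.71676/0.53774 = 1.33292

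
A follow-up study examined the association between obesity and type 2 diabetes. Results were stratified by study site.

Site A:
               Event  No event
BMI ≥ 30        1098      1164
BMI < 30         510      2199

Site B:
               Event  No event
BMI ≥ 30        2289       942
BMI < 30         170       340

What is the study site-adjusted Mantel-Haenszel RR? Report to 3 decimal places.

2.403

RR_MH = Σ(aᵢ·n₀ᵢ/nᵢ) / Σ(cᵢ·n₁ᵢ/nᵢ), with n₁ᵢ = aᵢ+bᵢ (exposed), n₀ᵢ = cᵢ+dᵢ (unexposed), nᵢ = n₁ᵢ+n₀ᵢ.
Stratum 1 (Site A): n₁ = 2262, n₀ = 2709, n = 4971; a·n₀/n = 1098·2709/4971 = 598.3669; c·n₁/n = 510·2262/4971 = 232.0700
Stratum 2 (Site B): n₁ = 3231, n₀ = 510, n = 3741; a·n₀/n = 2289·510/3741 = 312.0529; c·n₁/n = 170·3231/3741 = 146.8244
RR_MH = (598.3669 + 312.0529) / (232.0700 + 146.8244) = 910.4199 / 378.8944 = 2.40283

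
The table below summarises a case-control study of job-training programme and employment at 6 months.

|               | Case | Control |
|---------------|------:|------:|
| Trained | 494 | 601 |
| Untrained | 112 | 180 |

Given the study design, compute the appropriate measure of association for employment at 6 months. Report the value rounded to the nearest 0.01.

Cells: a = 494, b = 601, c = 112, d = 180.
This is a case-control study: participants were sampled on outcome status, so risks in the source population cannot be estimated directly — relative risk is not valid here. The odds ratio is the appropriate measure.
OR = (a·d)/(b·c) = (494 × 180) / (601 × 112) = 88920 / 67312 = 1.32101

1.32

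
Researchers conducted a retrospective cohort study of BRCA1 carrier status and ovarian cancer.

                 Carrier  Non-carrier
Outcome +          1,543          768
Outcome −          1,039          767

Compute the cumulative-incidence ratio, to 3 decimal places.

1.194

Reading the table with exposure as columns: a = 1543 (Carrier, case), b = 1039 (Carrier, non-case), c = 768 (Non-carrier, case), d = 767.
Risk in exposed = 1543/2582 = 0.59760; risk in unexposed = 768/1535 = 0.50033.
RR = 0.59760 / 0.50033 = 1.19442
The risk among the exposed is 1.19 times that among the unexposed.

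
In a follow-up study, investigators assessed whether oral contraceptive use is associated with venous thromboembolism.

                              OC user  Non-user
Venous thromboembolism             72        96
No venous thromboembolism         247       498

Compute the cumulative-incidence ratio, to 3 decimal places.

1.397

Reading the table with exposure as columns: a = 72 (OC user, case), b = 247 (OC user, non-case), c = 96 (Non-user, case), d = 498.
Risk in exposed = 72/319 = 0.22571; risk in unexposed = 96/594 = 0.16162.
RR = 0.22571 / 0.16162 = 1.39655
The risk among the exposed is 1.40 times that among the unexposed.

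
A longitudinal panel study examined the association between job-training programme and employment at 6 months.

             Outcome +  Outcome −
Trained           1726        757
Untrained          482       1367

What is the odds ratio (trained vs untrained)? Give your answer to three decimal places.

6.466

Cells: a = 1726, b = 757, c = 482, d = 1367.
OR = (a·d)/(b·c) = (1726 × 1367) / (757 × 482) = 2359442 / 364874 = 6.46646
The odds of employment at 6 months are about 6.47 times as high in the trained group.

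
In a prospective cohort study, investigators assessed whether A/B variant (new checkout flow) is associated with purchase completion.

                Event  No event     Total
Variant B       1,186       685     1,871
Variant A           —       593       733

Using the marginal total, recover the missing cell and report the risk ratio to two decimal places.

3.32

The missing cell is in the unexposed row: 733 − 593 = 140.
So a = 1186, b = 685, c = 140, d = 593.
RR = [a/(a+b)] / [c/(c+d)] = (1186/1871) / (140/733) = 0.63389/0.19100 = 3.31884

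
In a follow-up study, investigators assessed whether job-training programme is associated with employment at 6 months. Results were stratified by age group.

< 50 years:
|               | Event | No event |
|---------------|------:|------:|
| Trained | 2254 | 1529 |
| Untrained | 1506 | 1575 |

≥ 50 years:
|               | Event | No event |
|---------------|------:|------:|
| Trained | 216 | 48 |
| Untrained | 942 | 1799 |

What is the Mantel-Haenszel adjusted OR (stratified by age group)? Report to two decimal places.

1.84

OR_MH = Σ(aᵢdᵢ/nᵢ) / Σ(bᵢcᵢ/nᵢ), where nᵢ is the stratum total.
Stratum 1 (< 50 years): n = 6864; a·d/n = 2254·1575/6864 = 517.1984; b·c/n = 1529·1506/6864 = 335.4712
Stratum 2 (≥ 50 years): n = 3005; a·d/n = 216·1799/3005 = 129.3125; b·c/n = 48·942/3005 = 15.0469
OR_MH = (517.1984 + 129.3125) / (335.4712 + 15.0469) = 646.5109 / 350.5181 = 1.84444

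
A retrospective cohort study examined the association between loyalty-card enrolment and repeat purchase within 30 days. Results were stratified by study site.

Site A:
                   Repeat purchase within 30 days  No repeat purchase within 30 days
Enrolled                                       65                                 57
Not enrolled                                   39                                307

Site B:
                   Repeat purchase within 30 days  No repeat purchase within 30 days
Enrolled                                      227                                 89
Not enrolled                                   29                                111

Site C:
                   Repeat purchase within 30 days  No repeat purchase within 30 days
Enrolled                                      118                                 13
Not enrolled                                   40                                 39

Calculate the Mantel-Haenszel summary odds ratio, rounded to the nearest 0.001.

OR_MH = Σ(aᵢdᵢ/nᵢ) / Σ(bᵢcᵢ/nᵢ), where nᵢ is the stratum total.
Stratum 1 (Site A): n = 468; a·d/n = 65·307/468 = 42.6389; b·c/n = 57·39/468 = 4.7500
Stratum 2 (Site B): n = 456; a·d/n = 227·111/456 = 55.2566; b·c/n = 89·29/456 = 5.6601
Stratum 3 (Site C): n = 210; a·d/n = 118·39/210 = 21.9143; b·c/n = 13·40/210 = 2.4762
OR_MH = (42.6389 + 55.2566 + 21.9143) / (4.7500 + 5.6601 + 2.4762) = 119.8098 / 12.8863 = 9.29747

9.297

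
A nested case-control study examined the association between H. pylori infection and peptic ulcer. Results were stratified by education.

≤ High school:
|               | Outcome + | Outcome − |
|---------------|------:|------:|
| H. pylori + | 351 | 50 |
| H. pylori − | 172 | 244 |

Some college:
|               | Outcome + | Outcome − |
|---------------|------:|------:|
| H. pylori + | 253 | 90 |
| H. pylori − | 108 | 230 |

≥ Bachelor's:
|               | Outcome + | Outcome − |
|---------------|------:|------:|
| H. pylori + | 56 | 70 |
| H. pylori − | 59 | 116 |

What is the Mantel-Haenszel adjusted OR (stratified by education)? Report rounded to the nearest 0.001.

5.500

OR_MH = Σ(aᵢdᵢ/nᵢ) / Σ(bᵢcᵢ/nᵢ), where nᵢ is the stratum total.
Stratum 1 (≤ High school): n = 817; a·d/n = 351·244/817 = 104.8274; b·c/n = 50·172/817 = 10.5263
Stratum 2 (Some college): n = 681; a·d/n = 253·230/681 = 85.4479; b·c/n = 90·108/681 = 14.2731
Stratum 3 (≥ Bachelor's): n = 301; a·d/n = 56·116/301 = 21.5814; b·c/n = 70·59/301 = 13.7209
OR_MH = (104.8274 + 85.4479 + 21.5814) / (10.5263 + 14.2731 + 13.7209) = 211.8567 / 38.5204 = 5.49986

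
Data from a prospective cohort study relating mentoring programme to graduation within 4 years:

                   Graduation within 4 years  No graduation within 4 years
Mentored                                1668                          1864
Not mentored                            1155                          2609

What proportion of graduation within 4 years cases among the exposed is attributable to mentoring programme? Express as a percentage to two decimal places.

Cells: a = 1668, b = 1864, c = 1155, d = 2609.
Risk in exposed = 1668/3532 = 0.47225; risk in unexposed = 1155/3764 = 0.30685.
RR = 0.47225/0.30685 = 1.53902
AR% = (RR − 1)/RR × 100 = (1.53902 − 1)/1.53902 × 100 = 35.0234%

35.02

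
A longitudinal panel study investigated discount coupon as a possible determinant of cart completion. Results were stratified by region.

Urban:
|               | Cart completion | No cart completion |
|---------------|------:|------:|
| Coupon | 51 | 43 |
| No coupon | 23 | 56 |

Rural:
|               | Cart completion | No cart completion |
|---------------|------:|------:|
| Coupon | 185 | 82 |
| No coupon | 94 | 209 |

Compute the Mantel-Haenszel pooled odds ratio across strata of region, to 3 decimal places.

OR_MH = Σ(aᵢdᵢ/nᵢ) / Σ(bᵢcᵢ/nᵢ), where nᵢ is the stratum total.
Stratum 1 (Urban): n = 173; a·d/n = 51·56/173 = 16.5087; b·c/n = 43·23/173 = 5.7168
Stratum 2 (Rural): n = 570; a·d/n = 185·209/570 = 67.8333; b·c/n = 82·94/570 = 13.5228
OR_MH = (16.5087 + 67.8333) / (5.7168 + 13.5228) = 84.3420 / 19.2396 = 4.38378

4.384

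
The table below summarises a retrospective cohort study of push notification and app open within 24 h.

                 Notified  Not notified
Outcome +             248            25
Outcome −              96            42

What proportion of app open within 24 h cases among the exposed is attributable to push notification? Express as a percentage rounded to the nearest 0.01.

Reading the table with exposure as columns: a = 248 (Notified, case), b = 96 (Notified, non-case), c = 25 (Not notified, case), d = 42.
Risk in exposed = 248/344 = 0.72093; risk in unexposed = 25/67 = 0.37313.
RR = 0.72093/0.37313 = 1.93209
AR% = (RR − 1)/RR × 100 = (1.93209 − 1)/1.93209 × 100 = 48.2427%

48.24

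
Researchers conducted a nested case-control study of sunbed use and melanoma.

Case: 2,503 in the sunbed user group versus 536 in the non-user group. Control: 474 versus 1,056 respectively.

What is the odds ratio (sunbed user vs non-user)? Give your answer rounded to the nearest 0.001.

From the description: a = 2503, b = 474, c = 536, d = 1056.
OR = (a·d)/(b·c) = (2503 × 1056) / (474 × 536) = 2643168 / 254064 = 10.40355
The odds of melanoma are about 10.40 times as high in the sunbed user group.

10.404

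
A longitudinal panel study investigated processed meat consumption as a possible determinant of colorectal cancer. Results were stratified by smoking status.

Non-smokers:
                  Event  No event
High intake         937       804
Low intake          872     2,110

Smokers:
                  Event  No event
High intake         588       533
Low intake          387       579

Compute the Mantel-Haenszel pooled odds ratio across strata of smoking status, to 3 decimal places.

OR_MH = Σ(aᵢdᵢ/nᵢ) / Σ(bᵢcᵢ/nᵢ), where nᵢ is the stratum total.
Stratum 1 (Non-smokers): n = 4723; a·d/n = 937·2110/4723 = 418.6047; b·c/n = 804·872/4723 = 148.4412
Stratum 2 (Smokers): n = 2087; a·d/n = 588·579/2087 = 163.1299; b·c/n = 533·387/2087 = 98.8361
OR_MH = (418.6047 + 163.1299) / (148.4412 + 98.8361) = 581.7346 / 247.2774 = 2.35256

2.353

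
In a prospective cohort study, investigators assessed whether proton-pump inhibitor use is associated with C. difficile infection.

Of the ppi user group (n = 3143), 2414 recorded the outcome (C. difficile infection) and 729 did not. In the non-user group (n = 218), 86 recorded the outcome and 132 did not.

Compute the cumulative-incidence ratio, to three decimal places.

From the description: a = 2414, b = 729, c = 86, d = 132.
Risk in exposed = 2414/3143 = 0.76806; risk in unexposed = 86/218 = 0.39450.
RR = 0.76806 / 0.39450 = 1.94693
The risk among the exposed is 1.95 times that among the unexposed.

1.947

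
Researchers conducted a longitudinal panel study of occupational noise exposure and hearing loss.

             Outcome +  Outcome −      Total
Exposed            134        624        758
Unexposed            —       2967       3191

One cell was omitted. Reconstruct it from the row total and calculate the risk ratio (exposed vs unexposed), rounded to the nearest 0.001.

The missing cell is in the unexposed row: 3191 − 2967 = 224.
So a = 134, b = 624, c = 224, d = 2967.
RR = [a/(a+b)] / [c/(c+d)] = (134/758) / (224/3191) = 0.17678/0.07020 = 2.51834

2.518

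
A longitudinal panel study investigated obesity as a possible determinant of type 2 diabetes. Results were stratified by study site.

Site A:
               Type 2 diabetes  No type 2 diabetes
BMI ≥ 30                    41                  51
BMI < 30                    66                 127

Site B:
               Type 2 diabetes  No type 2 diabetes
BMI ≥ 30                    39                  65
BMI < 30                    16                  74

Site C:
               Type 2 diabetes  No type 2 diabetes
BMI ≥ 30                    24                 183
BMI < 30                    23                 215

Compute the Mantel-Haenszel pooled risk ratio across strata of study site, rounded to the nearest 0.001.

RR_MH = Σ(aᵢ·n₀ᵢ/nᵢ) / Σ(cᵢ·n₁ᵢ/nᵢ), with n₁ᵢ = aᵢ+bᵢ (exposed), n₀ᵢ = cᵢ+dᵢ (unexposed), nᵢ = n₁ᵢ+n₀ᵢ.
Stratum 1 (Site A): n₁ = 92, n₀ = 193, n = 285; a·n₀/n = 41·193/285 = 27.7649; c·n₁/n = 66·92/285 = 21.3053
Stratum 2 (Site B): n₁ = 104, n₀ = 90, n = 194; a·n₀/n = 39·90/194 = 18.0928; c·n₁/n = 16·104/194 = 8.5773
Stratum 3 (Site C): n₁ = 207, n₀ = 238, n = 445; a·n₀/n = 24·238/445 = 12.8360; c·n₁/n = 23·207/445 = 10.6989
RR_MH = (27.7649 + 18.0928 + 12.8360) / (21.3053 + 8.5773 + 10.6989) = 58.6937 / 40.5815 = 1.44632

1.446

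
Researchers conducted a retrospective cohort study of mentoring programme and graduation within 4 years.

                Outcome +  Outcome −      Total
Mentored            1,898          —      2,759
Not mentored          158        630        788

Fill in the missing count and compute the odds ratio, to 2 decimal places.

The missing cell is in the exposed row: 2759 − 1898 = 861.
So a = 1898, b = 861, c = 158, d = 630.
OR = (a·d)/(b·c) = (1898 × 630) / (861 × 158) = 1195740 / 136038 = 8.78975

8.79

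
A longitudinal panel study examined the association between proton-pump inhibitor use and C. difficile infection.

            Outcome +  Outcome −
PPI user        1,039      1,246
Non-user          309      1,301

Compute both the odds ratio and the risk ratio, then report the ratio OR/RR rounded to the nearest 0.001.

1.482

Cells: a = 1039, b = 1246, c = 309, d = 1301.
OR = (1039·1301)/(1246·309) = 1351739/385014 = 3.51088
Risk in exposed = 1039/2285 = 0.45470; risk in unexposed = 309/1610 = 0.19193; RR = 2.36917
OR/RR = 3.51088 / 2.36917 = 1.48190
The outcome is not rare, so the OR lies further from 1 than the RR.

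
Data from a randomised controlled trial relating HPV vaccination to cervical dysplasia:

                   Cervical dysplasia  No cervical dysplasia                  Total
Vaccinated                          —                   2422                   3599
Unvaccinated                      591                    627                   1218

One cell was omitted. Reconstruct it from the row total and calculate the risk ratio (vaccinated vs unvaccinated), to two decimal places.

0.67

The missing cell is in the exposed row: 3599 − 2422 = 1177.
So a = 1177, b = 2422, c = 591, d = 627.
RR = [a/(a+b)] / [c/(c+d)] = (1177/3599) / (591/1218) = 0.32704/0.48522 = 0.67399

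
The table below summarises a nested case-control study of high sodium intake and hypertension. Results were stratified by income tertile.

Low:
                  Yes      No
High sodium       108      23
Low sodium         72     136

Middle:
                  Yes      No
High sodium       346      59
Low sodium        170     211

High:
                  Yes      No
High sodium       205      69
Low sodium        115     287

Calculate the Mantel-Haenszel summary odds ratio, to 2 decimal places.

7.60

OR_MH = Σ(aᵢdᵢ/nᵢ) / Σ(bᵢcᵢ/nᵢ), where nᵢ is the stratum total.
Stratum 1 (Low): n = 339; a·d/n = 108·136/339 = 43.3274; b·c/n = 23·72/339 = 4.8850
Stratum 2 (Middle): n = 786; a·d/n = 346·211/786 = 92.8830; b·c/n = 59·170/786 = 12.7608
Stratum 3 (High): n = 676; a·d/n = 205·287/676 = 87.0340; b·c/n = 69·115/676 = 11.7382
OR_MH = (43.3274 + 92.8830 + 87.0340) / (4.8850 + 12.7608 + 11.7382) = 223.2444 / 29.3839 = 7.59750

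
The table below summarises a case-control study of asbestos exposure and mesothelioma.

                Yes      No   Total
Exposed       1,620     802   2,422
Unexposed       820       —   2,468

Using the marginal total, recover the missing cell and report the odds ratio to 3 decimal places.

The missing cell is in the unexposed row: 2468 − 820 = 1648.
So a = 1620, b = 802, c = 820, d = 1648.
OR = (a·d)/(b·c) = (1620 × 1648) / (802 × 820) = 2669760 / 657640 = 4.05961

4.060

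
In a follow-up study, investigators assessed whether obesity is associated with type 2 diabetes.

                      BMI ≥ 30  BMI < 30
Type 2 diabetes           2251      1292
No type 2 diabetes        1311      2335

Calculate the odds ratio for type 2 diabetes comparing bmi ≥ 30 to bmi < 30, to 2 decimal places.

3.10

Reading the table with exposure as columns: a = 2251 (BMI ≥ 30, case), b = 1311 (BMI ≥ 30, non-case), c = 1292 (BMI < 30, case), d = 2335.
OR = (a·d)/(b·c) = (2251 × 2335) / (1311 × 1292) = 5256085 / 1693812 = 3.10311
The odds of type 2 diabetes are about 3.10 times as high in the bmi ≥ 30 group.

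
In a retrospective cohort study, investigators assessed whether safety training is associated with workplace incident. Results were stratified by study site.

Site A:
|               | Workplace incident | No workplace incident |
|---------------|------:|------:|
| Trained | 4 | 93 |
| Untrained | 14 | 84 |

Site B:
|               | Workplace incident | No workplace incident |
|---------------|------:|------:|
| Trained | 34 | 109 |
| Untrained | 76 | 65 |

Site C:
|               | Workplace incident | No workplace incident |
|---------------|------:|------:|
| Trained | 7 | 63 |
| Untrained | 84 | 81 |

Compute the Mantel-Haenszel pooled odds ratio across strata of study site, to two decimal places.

OR_MH = Σ(aᵢdᵢ/nᵢ) / Σ(bᵢcᵢ/nᵢ), where nᵢ is the stratum total.
Stratum 1 (Site A): n = 195; a·d/n = 4·84/195 = 1.7231; b·c/n = 93·14/195 = 6.6769
Stratum 2 (Site B): n = 284; a·d/n = 34·65/284 = 7.7817; b·c/n = 109·76/284 = 29.1690
Stratum 3 (Site C): n = 235; a·d/n = 7·81/235 = 2.4128; b·c/n = 63·84/235 = 22.5191
OR_MH = (1.7231 + 7.7817 + 2.4128) / (6.6769 + 29.1690 + 22.5191) = 11.9175 / 58.3651 = 0.20419

0.20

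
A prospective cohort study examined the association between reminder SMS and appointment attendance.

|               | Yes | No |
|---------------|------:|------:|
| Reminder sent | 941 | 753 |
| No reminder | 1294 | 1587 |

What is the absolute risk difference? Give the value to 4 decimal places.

0.1063

Cells: a = 941, b = 753, c = 1294, d = 1587.
Risk in exposed = 941/1694 = 0.555490; risk in unexposed = 1294/2881 = 0.449150.
Risk difference = 0.555490 − 0.449150 = 0.106340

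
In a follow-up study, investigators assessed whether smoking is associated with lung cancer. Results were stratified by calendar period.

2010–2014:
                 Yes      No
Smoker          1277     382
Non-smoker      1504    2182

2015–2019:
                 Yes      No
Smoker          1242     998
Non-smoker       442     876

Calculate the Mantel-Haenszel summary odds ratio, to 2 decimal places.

OR_MH = Σ(aᵢdᵢ/nᵢ) / Σ(bᵢcᵢ/nᵢ), where nᵢ is the stratum total.
Stratum 1 (2010–2014): n = 5345; a·d/n = 1277·2182/5345 = 521.3123; b·c/n = 382·1504/5345 = 107.4889
Stratum 2 (2015–2019): n = 3558; a·d/n = 1242·876/3558 = 305.7875; b·c/n = 998·442/3558 = 123.9786
OR_MH = (521.3123 + 305.7875) / (107.4889 + 123.9786) = 827.0998 / 231.4675 = 3.57329

3.57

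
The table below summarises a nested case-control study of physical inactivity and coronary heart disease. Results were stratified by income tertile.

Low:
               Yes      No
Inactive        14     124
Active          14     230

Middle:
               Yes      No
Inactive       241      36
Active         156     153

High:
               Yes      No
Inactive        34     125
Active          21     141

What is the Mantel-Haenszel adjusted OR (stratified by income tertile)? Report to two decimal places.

OR_MH = Σ(aᵢdᵢ/nᵢ) / Σ(bᵢcᵢ/nᵢ), where nᵢ is the stratum total.
Stratum 1 (Low): n = 382; a·d/n = 14·230/382 = 8.4293; b·c/n = 124·14/382 = 4.5445
Stratum 2 (Middle): n = 586; a·d/n = 241·153/586 = 62.9232; b·c/n = 36·156/586 = 9.5836
Stratum 3 (High): n = 321; a·d/n = 34·141/321 = 14.9346; b·c/n = 125·21/321 = 8.1776
OR_MH = (8.4293 + 62.9232 + 14.9346) / (4.5445 + 9.5836 + 8.1776) = 86.2871 / 22.3057 = 3.86839

3.87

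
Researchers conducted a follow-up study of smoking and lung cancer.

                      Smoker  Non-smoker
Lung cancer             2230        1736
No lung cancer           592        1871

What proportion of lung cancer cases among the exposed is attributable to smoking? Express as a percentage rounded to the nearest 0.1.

Reading the table with exposure as columns: a = 2230 (Smoker, case), b = 592 (Smoker, non-case), c = 1736 (Non-smoker, case), d = 1871.
Risk in exposed = 2230/2822 = 0.79022; risk in unexposed = 1736/3607 = 0.48129.
RR = 0.79022/0.48129 = 1.64189
AR% = (RR − 1)/RR × 100 = (1.64189 − 1)/1.64189 × 100 = 39.0946%

39.1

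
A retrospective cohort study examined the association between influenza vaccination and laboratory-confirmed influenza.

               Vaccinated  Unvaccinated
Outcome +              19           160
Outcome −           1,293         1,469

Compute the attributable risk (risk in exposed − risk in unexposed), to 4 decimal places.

Reading the table with exposure as columns: a = 19 (Vaccinated, case), b = 1293 (Vaccinated, non-case), c = 160 (Unvaccinated, case), d = 1469.
Risk in exposed = 19/1312 = 0.014482; risk in unexposed = 160/1629 = 0.098220.
Risk difference = 0.014482 − 0.098220 = -0.083738

-0.0837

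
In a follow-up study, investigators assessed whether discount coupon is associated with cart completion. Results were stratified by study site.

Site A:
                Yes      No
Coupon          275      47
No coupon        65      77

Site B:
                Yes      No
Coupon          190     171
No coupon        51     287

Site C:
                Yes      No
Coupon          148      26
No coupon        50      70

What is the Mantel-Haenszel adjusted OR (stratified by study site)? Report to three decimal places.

OR_MH = Σ(aᵢdᵢ/nᵢ) / Σ(bᵢcᵢ/nᵢ), where nᵢ is the stratum total.
Stratum 1 (Site A): n = 464; a·d/n = 275·77/464 = 45.6358; b·c/n = 47·65/464 = 6.5841
Stratum 2 (Site B): n = 699; a·d/n = 190·287/699 = 78.0114; b·c/n = 171·51/699 = 12.4764
Stratum 3 (Site C): n = 294; a·d/n = 148·70/294 = 35.2381; b·c/n = 26·50/294 = 4.4218
OR_MH = (45.6358 + 78.0114 + 35.2381) / (6.5841 + 12.4764 + 4.4218) = 158.8853 / 23.4822 = 6.76620

6.766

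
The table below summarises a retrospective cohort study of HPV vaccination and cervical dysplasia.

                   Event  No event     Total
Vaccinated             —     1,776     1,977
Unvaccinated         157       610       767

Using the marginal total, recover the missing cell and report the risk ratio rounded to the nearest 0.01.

The missing cell is in the exposed row: 1977 − 1776 = 201.
So a = 201, b = 1776, c = 157, d = 610.
RR = [a/(a+b)] / [c/(c+d)] = (201/1977) / (157/767) = 0.10167/0.20469 = 0.49669

0.50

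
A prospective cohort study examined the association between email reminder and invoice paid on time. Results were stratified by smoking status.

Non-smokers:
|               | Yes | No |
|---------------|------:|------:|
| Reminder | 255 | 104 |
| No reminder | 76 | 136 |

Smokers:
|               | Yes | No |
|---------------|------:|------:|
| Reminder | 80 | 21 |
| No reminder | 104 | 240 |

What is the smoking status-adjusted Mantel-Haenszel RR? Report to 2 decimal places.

2.19

RR_MH = Σ(aᵢ·n₀ᵢ/nᵢ) / Σ(cᵢ·n₁ᵢ/nᵢ), with n₁ᵢ = aᵢ+bᵢ (exposed), n₀ᵢ = cᵢ+dᵢ (unexposed), nᵢ = n₁ᵢ+n₀ᵢ.
Stratum 1 (Non-smokers): n₁ = 359, n₀ = 212, n = 571; a·n₀/n = 255·212/571 = 94.6760; c·n₁/n = 76·359/571 = 47.7828
Stratum 2 (Smokers): n₁ = 101, n₀ = 344, n = 445; a·n₀/n = 80·344/445 = 61.8427; c·n₁/n = 104·101/445 = 23.6045
RR_MH = (94.6760 + 61.8427) / (47.7828 + 23.6045) = 156.5187 / 71.3873 = 2.19253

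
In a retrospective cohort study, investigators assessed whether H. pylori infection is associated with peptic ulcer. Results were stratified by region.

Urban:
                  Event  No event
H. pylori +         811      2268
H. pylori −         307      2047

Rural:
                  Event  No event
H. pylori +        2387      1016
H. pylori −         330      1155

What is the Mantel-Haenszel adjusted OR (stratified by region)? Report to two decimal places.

4.42

OR_MH = Σ(aᵢdᵢ/nᵢ) / Σ(bᵢcᵢ/nᵢ), where nᵢ is the stratum total.
Stratum 1 (Urban): n = 5433; a·d/n = 811·2047/5433 = 305.5618; b·c/n = 2268·307/5433 = 128.1568
Stratum 2 (Rural): n = 4888; a·d/n = 2387·1155/4888 = 564.0313; b·c/n = 1016·330/4888 = 68.5925
OR_MH = (305.5618 + 564.0313) / (128.1568 + 68.5925) = 869.5931 / 196.7493 = 4.41980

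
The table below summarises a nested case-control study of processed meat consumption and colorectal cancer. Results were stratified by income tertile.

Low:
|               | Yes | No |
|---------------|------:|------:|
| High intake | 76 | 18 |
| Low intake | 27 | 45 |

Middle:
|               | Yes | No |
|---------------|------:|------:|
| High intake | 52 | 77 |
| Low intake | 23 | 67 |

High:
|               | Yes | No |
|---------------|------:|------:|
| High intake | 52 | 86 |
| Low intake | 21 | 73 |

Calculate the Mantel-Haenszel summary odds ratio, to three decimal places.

OR_MH = Σ(aᵢdᵢ/nᵢ) / Σ(bᵢcᵢ/nᵢ), where nᵢ is the stratum total.
Stratum 1 (Low): n = 166; a·d/n = 76·45/166 = 20.6024; b·c/n = 18·27/166 = 2.9277
Stratum 2 (Middle): n = 219; a·d/n = 52·67/219 = 15.9087; b·c/n = 77·23/219 = 8.0868
Stratum 3 (High): n = 232; a·d/n = 52·73/232 = 16.3621; b·c/n = 86·21/232 = 7.7845
OR_MH = (20.6024 + 15.9087 + 16.3621) / (2.9277 + 8.0868 + 7.7845) = 52.8732 / 18.7990 = 2.81256

2.813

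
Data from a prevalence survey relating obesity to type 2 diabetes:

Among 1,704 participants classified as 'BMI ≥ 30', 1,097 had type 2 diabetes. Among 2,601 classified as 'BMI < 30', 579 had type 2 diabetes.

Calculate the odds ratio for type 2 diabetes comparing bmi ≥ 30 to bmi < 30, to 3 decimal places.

From the description: a = 1097, b = 607, c = 579, d = 2022.
OR = (a·d)/(b·c) = (1097 × 2022) / (607 × 579) = 2218134 / 351453 = 6.31132
The odds of type 2 diabetes are about 6.31 times as high in the bmi ≥ 30 group.

6.311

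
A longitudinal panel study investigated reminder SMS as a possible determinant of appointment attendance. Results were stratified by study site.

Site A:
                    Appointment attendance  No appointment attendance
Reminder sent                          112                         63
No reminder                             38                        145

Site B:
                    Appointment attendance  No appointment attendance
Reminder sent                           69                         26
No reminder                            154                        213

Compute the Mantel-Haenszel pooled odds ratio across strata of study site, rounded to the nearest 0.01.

OR_MH = Σ(aᵢdᵢ/nᵢ) / Σ(bᵢcᵢ/nᵢ), where nᵢ is the stratum total.
Stratum 1 (Site A): n = 358; a·d/n = 112·145/358 = 45.3631; b·c/n = 63·38/358 = 6.6872
Stratum 2 (Site B): n = 462; a·d/n = 69·213/462 = 31.8117; b·c/n = 26·154/462 = 8.6667
OR_MH = (45.3631 + 31.8117) / (6.6872 + 8.6667) = 77.1748 / 15.3538 = 5.02643

5.03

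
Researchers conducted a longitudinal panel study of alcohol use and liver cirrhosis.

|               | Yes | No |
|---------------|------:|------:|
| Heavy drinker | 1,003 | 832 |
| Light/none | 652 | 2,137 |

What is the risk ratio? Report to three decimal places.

Cells: a = 1003, b = 832, c = 652, d = 2137.
Risk in exposed = 1003/1835 = 0.54659; risk in unexposed = 652/2789 = 0.23378.
RR = 0.54659 / 0.23378 = 2.33811
The risk among the exposed is 2.34 times that among the unexposed.

2.338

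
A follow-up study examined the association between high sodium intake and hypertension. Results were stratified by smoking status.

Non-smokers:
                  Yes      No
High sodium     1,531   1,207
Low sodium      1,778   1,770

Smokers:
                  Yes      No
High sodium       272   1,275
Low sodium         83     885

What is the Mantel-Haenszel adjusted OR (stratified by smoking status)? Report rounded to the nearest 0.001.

OR_MH = Σ(aᵢdᵢ/nᵢ) / Σ(bᵢcᵢ/nᵢ), where nᵢ is the stratum total.
Stratum 1 (Non-smokers): n = 6286; a·d/n = 1531·1770/6286 = 431.0961; b·c/n = 1207·1778/6286 = 341.4009
Stratum 2 (Smokers): n = 2515; a·d/n = 272·885/2515 = 95.7137; b·c/n = 1275·83/2515 = 42.0775
OR_MH = (431.0961 + 95.7137) / (341.4009 + 42.0775) = 526.8098 / 383.4784 = 1.37377

1.374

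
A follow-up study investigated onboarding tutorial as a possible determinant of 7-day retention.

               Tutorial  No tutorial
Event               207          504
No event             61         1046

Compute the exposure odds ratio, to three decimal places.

7.043

Reading the table with exposure as columns: a = 207 (Tutorial, case), b = 61 (Tutorial, non-case), c = 504 (No tutorial, case), d = 1046.
OR = (a·d)/(b·c) = (207 × 1046) / (61 × 504) = 216522 / 30744 = 7.04274
The odds of 7-day retention are about 7.04 times as high in the tutorial group.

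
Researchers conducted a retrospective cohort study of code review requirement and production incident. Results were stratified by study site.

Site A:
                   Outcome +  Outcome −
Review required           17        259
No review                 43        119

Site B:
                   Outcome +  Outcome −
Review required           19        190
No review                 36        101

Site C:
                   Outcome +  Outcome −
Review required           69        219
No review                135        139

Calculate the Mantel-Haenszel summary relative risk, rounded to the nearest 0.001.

0.402

RR_MH = Σ(aᵢ·n₀ᵢ/nᵢ) / Σ(cᵢ·n₁ᵢ/nᵢ), with n₁ᵢ = aᵢ+bᵢ (exposed), n₀ᵢ = cᵢ+dᵢ (unexposed), nᵢ = n₁ᵢ+n₀ᵢ.
Stratum 1 (Site A): n₁ = 276, n₀ = 162, n = 438; a·n₀/n = 17·162/438 = 6.2877; c·n₁/n = 43·276/438 = 27.0959
Stratum 2 (Site B): n₁ = 209, n₀ = 137, n = 346; a·n₀/n = 19·137/346 = 7.5231; c·n₁/n = 36·209/346 = 21.7457
Stratum 3 (Site C): n₁ = 288, n₀ = 274, n = 562; a·n₀/n = 69·274/562 = 33.6406; c·n₁/n = 135·288/562 = 69.1815
RR_MH = (6.2877 + 7.5231 + 33.6406) / (27.0959 + 21.7457 + 69.1815) = 47.4514 / 118.0230 = 0.40205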